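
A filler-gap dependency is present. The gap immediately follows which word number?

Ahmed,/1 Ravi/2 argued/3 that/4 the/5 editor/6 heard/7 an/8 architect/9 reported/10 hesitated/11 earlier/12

The displaced element is "Ahmed" (word 1).
It is linked across 3 clause boundaries (that → Ø → Ø).
It functions as the subject of "hesitated", so the gap sits immediately after word 10 ("reported").
Base order: Ravi argued that the editor heard an architect reported that Ahmed hesitated earlier.

10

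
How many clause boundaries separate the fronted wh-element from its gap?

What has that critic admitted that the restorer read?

1

"what" is extracted from the object of "read".
Boundaries crossed, outermost first: [that] — 1 in total.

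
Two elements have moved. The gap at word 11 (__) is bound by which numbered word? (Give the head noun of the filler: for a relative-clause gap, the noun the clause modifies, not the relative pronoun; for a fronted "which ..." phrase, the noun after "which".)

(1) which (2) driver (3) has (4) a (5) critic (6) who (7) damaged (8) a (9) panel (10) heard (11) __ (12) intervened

2

The marked gap is the subject of "intervened".
Its filler is the fronted wh-phrase "which driver", at word 2.
(The other dependency links word 5 to a gap after word 6.)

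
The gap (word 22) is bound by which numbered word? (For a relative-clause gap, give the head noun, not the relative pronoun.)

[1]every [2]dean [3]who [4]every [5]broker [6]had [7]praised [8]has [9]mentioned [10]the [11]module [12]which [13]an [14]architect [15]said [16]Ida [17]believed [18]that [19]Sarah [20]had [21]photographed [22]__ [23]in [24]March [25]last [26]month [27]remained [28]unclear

11

The gap at 22 is the object of "photographed", inside a relative clause.
The relative pronoun is "which" (word 12); it is bound by the head noun immediately before it.
Its filler is the head noun "module", at word 11.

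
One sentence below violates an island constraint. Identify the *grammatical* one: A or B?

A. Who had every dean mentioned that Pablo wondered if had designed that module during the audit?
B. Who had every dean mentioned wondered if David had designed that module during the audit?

B

In A, the wh-phrase is extracted from inside a wh-island (introduced by "if"), which blocks movement.
In B, the extraction path crosses only that-complement boundaries, which are transparent.
So B is grammatical.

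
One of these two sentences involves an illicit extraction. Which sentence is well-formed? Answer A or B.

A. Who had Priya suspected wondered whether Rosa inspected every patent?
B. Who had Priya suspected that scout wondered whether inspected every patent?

In B, the wh-phrase is extracted from inside a wh-island (introduced by "whether"), which blocks movement.
In A, the extraction path crosses only that-complement boundaries, which are transparent.
So A is grammatical.

A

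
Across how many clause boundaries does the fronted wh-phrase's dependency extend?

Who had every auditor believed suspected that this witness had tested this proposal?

1

"who" is extracted from the subject of "suspected".
Boundaries crossed, outermost first: [Ø] — 1 in total.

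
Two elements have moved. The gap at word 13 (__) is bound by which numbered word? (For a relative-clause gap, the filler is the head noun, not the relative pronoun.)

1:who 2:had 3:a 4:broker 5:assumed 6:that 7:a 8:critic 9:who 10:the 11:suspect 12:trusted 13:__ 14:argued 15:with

The marked gap is inside the relative clause, the direct object of "trusted".
Its filler is the head noun "critic" (via "who"), at word 8.
(The other dependency links word 1 to a gap after word 15.)

8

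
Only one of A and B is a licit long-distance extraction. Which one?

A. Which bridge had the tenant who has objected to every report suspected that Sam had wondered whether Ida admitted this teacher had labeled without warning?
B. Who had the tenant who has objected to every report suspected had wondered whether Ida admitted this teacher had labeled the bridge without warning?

In A, the wh-phrase is extracted from inside a wh-island (introduced by "whether"), which blocks movement.
In B, the extraction path crosses only that-complement boundaries, which are transparent.
So B is grammatical.

B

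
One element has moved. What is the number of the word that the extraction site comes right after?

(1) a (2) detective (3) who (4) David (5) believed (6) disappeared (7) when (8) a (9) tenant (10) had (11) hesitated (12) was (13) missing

The displaced element is "a detective" (word 2).
It is linked across 1 clause boundary (Ø).
It functions as the subject of "disappeared", so the gap sits immediately after word 5 ("believed").
Base order: David believed a detective disappeared when a tenant had hesitated.

5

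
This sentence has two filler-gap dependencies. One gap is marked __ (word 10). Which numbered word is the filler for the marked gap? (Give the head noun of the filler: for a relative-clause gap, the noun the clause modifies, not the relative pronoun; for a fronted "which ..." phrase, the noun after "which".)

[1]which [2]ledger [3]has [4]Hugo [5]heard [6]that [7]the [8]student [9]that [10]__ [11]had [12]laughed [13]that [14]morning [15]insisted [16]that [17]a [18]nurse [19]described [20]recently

8

The marked gap is inside the relative clause, the subject of "laughed".
Its filler is the head noun "student" (via "that"), at word 8.
(The other dependency links word 2 to a gap after word 19.)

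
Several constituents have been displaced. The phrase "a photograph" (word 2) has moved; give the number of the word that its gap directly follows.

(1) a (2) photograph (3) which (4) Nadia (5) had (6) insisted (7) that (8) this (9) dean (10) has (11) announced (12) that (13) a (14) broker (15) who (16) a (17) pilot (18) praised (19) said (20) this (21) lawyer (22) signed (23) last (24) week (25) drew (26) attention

The displaced element is "a photograph" (word 2).
It is linked across 3 clause boundaries (that → that → Ø).
It functions as the direct object of "signed", so the gap sits immediately after word 22 ("signed").
Base order: Nadia had insisted that this dean has announced that a broker who a pilot praised said this lawyer signed a photograph last week.

22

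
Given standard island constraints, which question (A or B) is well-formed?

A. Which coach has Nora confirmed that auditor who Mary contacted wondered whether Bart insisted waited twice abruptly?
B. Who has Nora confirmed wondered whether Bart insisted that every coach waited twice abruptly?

In A, the wh-phrase is extracted from inside a wh-island (introduced by "whether"), which blocks movement.
In B, the extraction path crosses only that-complement boundaries, which are transparent.
So B is grammatical.

B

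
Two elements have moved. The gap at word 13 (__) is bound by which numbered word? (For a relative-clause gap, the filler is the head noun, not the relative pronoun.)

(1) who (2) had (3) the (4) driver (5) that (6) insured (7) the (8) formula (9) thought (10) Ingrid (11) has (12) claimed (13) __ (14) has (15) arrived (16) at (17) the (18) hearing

1

The marked gap is the subject of "arrived".
Its filler is the fronted wh-phrase "who", at word 1.
(The other dependency links word 4 to a gap after word 5.)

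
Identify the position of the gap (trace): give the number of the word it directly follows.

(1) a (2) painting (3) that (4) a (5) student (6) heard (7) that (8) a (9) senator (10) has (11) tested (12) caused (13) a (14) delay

11

The displaced element is "a painting" (word 2).
It is linked across 1 clause boundary (that).
It functions as the direct object of "tested", so the gap sits immediately after word 11 ("tested").
Base order: A student heard that a senator has tested a painting.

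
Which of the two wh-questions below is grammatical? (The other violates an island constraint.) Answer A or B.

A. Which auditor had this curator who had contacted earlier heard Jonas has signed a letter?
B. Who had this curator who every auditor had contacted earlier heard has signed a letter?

B

In A, the wh-phrase is extracted from inside a complex-NP island (relative clause) (introduced by "who"), which blocks movement.
In B, the extraction path crosses only that-complement boundaries, which are transparent.
So B is grammatical.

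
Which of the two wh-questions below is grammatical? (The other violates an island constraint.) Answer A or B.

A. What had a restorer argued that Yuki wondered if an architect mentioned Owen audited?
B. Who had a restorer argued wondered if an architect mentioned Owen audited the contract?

In A, the wh-phrase is extracted from inside a wh-island (introduced by "if"), which blocks movement.
In B, the extraction path crosses only that-complement boundaries, which are transparent.
So B is grammatical.

B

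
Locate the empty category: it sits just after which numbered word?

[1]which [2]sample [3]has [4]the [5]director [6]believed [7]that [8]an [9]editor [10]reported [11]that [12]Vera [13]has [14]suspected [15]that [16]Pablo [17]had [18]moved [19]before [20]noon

18

The displaced element is "which sample" (word 2).
It is linked across 3 clause boundaries (that → that → that).
It functions as the direct object of "moved", so the gap sits immediately after word 18 ("moved").
Base order: The director has believed that an editor reported that Vera has suspected that Pablo had moved which sample before noon.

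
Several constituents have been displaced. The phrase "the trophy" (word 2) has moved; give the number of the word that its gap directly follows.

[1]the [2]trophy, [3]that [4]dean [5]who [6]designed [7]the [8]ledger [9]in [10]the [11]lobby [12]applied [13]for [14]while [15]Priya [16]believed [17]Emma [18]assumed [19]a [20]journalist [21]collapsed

The displaced element is "the trophy" (word 2).
It functions as the object of the preposition "for" of "applied", so the gap sits immediately after word 13 ("for").
Base order: That dean who designed the ledger in the lobby applied for the trophy while Priya believed Emma assumed a journalist collapsed.

13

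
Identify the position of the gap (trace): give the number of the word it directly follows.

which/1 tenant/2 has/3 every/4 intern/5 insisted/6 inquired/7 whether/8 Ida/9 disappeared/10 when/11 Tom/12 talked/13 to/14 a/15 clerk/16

The displaced element is "which tenant" (word 2).
It is linked across 1 clause boundary (Ø).
It functions as the subject of "inquired", so the gap sits immediately after word 6 ("insisted").
Base order: Every intern has insisted that which tenant inquired whether Ida disappeared when Tom talked to a clerk.

6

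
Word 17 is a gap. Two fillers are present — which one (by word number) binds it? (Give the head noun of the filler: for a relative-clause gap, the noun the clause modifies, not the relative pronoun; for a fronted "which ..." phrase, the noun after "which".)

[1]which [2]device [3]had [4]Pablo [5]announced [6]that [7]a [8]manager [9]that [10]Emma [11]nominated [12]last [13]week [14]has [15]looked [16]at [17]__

The marked gap is the object of the preposition "at" of "looked".
Its filler is the fronted wh-phrase "which device", at word 2.
(The other dependency links word 8 to a gap after word 11.)

2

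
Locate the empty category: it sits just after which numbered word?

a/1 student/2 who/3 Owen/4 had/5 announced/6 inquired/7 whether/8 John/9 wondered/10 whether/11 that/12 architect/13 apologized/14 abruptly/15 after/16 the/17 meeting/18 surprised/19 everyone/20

The displaced element is "a student" (word 2).
It is linked across 1 clause boundary (Ø).
It functions as the subject of "inquired", so the gap sits immediately after word 6 ("announced").
Base order: Owen had announced a student inquired whether John wondered whether that architect apologized abruptly after the meeting.

6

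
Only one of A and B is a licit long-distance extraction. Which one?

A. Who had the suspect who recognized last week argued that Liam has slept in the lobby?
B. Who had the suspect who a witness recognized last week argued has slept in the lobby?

B

In A, the wh-phrase is extracted from inside a complex-NP island (relative clause) (introduced by "who"), which blocks movement.
In B, the extraction path crosses only that-complement boundaries, which are transparent.
So B is grammatical.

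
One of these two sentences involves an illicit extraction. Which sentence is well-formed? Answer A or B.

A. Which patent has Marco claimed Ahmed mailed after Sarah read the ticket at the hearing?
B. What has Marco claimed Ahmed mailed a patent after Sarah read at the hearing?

A

In B, the wh-phrase is extracted from inside an adjunct island (introduced by "after"), which blocks movement.
In A, the extraction path crosses only that-complement boundaries, which are transparent.
So A is grammatical.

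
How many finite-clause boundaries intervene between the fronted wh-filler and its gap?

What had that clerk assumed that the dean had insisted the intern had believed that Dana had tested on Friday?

"what" is extracted from the object of "tested".
Boundaries crossed, outermost first: [that], [Ø], [that] — 3 in total.

3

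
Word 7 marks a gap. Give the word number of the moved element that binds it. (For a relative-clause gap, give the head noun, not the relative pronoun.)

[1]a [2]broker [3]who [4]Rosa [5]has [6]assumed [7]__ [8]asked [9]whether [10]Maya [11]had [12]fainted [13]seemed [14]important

The gap at 7 is the subject of "asked", inside a relative clause.
The relative pronoun is "who" (word 3); it is bound by the head noun immediately before it.
Its filler is the head noun "broker", at word 2.

2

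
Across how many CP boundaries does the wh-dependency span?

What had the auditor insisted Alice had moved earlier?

"what" is extracted from the object of "moved".
Boundaries crossed, outermost first: [Ø] — 1 in total.

1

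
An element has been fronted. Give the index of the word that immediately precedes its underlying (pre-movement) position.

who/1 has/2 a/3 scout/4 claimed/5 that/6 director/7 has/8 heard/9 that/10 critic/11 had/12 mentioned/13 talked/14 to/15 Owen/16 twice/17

13

The displaced element is "who" (word 1).
It is linked across 3 clause boundaries (Ø → Ø → Ø).
It functions as the subject of "talked", so the gap sits immediately after word 13 ("mentioned").
Base order: A scout has claimed that director has heard that critic had mentioned that who talked to Owen twice.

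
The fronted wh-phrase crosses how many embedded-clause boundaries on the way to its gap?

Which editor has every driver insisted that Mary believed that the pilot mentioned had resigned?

"which editor" is extracted from the subject of "resigned".
Boundaries crossed, outermost first: [that], [that], [Ø] — 3 in total.

3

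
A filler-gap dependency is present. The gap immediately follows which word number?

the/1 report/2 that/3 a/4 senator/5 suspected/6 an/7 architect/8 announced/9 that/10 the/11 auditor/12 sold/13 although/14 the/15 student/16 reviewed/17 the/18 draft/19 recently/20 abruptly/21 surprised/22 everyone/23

The displaced element is "the report" (word 2).
It is linked across 2 clause boundaries (Ø → that).
It functions as the direct object of "sold", so the gap sits immediately after word 13 ("sold").
Base order: A senator suspected an architect announced that the auditor sold the report although the student reviewed the draft recently abruptly.

13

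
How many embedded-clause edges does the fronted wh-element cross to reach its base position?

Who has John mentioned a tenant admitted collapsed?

2

"who" is extracted from the subject of "collapsed".
Boundaries crossed, outermost first: [Ø], [Ø] — 2 in total.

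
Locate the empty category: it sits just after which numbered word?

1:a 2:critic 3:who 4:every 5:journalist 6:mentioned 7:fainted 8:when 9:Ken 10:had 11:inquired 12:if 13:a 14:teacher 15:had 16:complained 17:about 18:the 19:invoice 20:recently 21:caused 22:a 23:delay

6

The displaced element is "a critic" (word 2).
It is linked across 1 clause boundary (Ø).
It functions as the subject of "fainted", so the gap sits immediately after word 6 ("mentioned").
Base order: Every journalist mentioned a critic fainted when Ken had inquired if a teacher had complained about the invoice recently.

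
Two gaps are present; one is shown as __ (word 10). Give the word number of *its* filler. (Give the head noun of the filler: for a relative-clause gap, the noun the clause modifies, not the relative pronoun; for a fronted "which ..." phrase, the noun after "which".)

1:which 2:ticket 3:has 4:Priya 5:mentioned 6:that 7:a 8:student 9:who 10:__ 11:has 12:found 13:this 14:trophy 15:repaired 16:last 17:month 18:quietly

8

The marked gap is inside the relative clause, the subject of "found".
Its filler is the head noun "student" (via "who"), at word 8.
(The other dependency links word 2 to a gap after word 15.)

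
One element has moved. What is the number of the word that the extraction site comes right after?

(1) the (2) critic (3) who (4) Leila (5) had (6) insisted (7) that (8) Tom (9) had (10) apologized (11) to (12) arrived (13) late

11

The displaced element is "the critic" (word 2).
It is linked across 1 clause boundary (that).
It functions as the object of the preposition "to" of "apologized", so the gap sits immediately after word 11 ("to").
Base order: Leila had insisted that Tom had apologized to the critic.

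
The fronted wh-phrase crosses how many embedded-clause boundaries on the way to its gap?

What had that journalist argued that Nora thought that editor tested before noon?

2

"what" is extracted from the object of "tested".
Boundaries crossed, outermost first: [that], [Ø] — 2 in total.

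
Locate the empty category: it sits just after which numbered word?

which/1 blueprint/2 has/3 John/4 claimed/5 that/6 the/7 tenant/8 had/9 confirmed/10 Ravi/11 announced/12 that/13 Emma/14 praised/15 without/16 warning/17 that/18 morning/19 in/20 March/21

15

The displaced element is "which blueprint" (word 2).
It is linked across 3 clause boundaries (that → Ø → that).
It functions as the direct object of "praised", so the gap sits immediately after word 15 ("praised").
Base order: John has claimed that the tenant had confirmed Ravi announced that Emma praised which blueprint without warning that morning in March.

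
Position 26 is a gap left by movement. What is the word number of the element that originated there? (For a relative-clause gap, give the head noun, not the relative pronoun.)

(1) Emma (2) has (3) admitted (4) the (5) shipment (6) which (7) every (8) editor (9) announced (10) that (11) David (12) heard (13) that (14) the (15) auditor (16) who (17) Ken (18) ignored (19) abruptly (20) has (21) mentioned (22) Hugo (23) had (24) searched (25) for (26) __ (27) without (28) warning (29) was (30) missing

The gap at 26 is the prepositional object of "searched", inside a relative clause.
The relative pronoun is "which" (word 6); it is bound by the head noun immediately before it.
Its filler is the head noun "shipment", at word 5.

5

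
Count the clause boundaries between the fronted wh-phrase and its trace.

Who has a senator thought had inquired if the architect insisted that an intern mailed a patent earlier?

1

"who" is extracted from the subject of "inquired".
Boundaries crossed, outermost first: [Ø] — 1 in total.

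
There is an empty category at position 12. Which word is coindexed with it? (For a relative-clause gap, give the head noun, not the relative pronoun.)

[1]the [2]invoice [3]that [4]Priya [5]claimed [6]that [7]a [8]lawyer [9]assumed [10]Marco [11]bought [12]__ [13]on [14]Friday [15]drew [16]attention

The gap at 12 is the object of "bought", inside a relative clause.
The relative pronoun is "that" (word 3); it is bound by the head noun immediately before it.
Its filler is the head noun "invoice", at word 2.

2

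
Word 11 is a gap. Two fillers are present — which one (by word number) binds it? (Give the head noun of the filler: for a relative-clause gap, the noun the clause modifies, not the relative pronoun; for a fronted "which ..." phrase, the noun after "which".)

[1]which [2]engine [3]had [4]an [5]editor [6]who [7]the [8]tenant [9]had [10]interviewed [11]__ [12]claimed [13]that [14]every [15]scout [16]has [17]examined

The marked gap is inside the relative clause, the direct object of "interviewed".
Its filler is the head noun "editor" (via "who"), at word 5.
(The other dependency links word 2 to a gap after word 17.)

5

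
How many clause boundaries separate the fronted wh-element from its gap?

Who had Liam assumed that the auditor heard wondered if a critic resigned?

"who" is extracted from the subject of "wondered".
Boundaries crossed, outermost first: [that], [Ø] — 2 in total.

2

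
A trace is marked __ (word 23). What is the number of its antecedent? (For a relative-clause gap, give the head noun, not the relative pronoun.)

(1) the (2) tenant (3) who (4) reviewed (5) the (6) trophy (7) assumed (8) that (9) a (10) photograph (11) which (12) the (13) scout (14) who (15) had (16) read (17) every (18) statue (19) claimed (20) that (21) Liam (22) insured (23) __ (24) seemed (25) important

10

The gap at 23 is the object of "insured", inside a relative clause.
The relative pronoun is "which" (word 11); it is bound by the head noun immediately before it.
Its filler is the head noun "photograph", at word 10.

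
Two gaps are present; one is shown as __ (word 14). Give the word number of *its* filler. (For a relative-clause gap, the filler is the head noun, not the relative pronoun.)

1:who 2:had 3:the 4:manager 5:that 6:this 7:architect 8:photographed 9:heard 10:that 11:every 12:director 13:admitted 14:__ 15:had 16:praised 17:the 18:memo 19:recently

The marked gap is the subject of "praised".
Its filler is the fronted wh-phrase "who", at word 1.
(The other dependency links word 4 to a gap after word 8.)

1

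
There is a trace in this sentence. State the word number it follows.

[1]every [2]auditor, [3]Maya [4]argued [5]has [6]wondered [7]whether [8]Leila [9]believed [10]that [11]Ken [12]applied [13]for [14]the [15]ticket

The displaced element is "every auditor" (word 2).
It is linked across 1 clause boundary (Ø).
It functions as the subject of "wondered", so the gap sits immediately after word 4 ("argued").
Base order: Maya argued that every auditor has wondered whether Leila believed that Ken applied for the ticket.

4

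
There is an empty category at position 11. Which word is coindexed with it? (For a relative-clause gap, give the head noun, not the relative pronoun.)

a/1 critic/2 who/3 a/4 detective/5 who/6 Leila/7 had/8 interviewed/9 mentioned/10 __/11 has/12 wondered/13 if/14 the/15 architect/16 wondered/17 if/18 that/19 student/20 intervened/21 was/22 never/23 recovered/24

2

The gap at 11 is the subject of "wondered", inside a relative clause.
The relative pronoun is "who" (word 3); it is bound by the head noun immediately before it.
Its filler is the head noun "critic", at word 2.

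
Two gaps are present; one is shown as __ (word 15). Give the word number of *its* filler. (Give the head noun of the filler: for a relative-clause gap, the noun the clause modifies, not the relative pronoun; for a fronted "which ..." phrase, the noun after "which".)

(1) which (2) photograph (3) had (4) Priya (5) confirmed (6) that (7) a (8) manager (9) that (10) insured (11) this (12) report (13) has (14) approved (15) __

The marked gap is the direct object of "approved".
Its filler is the fronted wh-phrase "which photograph", at word 2.
(The other dependency links word 8 to a gap after word 9.)

2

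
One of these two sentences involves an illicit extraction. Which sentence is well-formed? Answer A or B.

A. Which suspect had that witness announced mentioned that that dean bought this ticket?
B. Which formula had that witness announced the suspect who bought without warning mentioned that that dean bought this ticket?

A

In B, the wh-phrase is extracted from inside a complex-NP island (relative clause) (introduced by "who"), which blocks movement.
In A, the extraction path crosses only that-complement boundaries, which are transparent.
So A is grammatical.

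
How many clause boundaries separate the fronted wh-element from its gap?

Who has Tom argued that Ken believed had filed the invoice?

2

"who" is extracted from the subject of "filed".
Boundaries crossed, outermost first: [that], [Ø] — 2 in total.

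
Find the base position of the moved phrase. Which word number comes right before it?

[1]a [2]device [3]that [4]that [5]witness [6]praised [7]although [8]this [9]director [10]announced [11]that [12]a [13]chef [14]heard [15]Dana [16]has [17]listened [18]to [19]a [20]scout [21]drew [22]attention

6

The displaced element is "a device" (word 2).
It functions as the direct object of "praised", so the gap sits immediately after word 6 ("praised").
Base order: That witness praised a device although this director announced that a chef heard Dana has listened to a scout.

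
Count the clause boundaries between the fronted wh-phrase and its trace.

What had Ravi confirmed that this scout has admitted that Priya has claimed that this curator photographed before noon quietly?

"what" is extracted from the object of "photographed".
Boundaries crossed, outermost first: [that], [that], [that] — 3 in total.

3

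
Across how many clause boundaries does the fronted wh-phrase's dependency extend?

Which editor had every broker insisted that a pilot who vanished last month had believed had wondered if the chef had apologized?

"which editor" is extracted from the subject of "wondered".
Boundaries crossed, outermost first: [that], [Ø] — 2 in total.

2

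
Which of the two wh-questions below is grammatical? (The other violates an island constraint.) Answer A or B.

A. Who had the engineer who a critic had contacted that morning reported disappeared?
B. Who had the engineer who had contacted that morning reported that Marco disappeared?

A

In B, the wh-phrase is extracted from inside a complex-NP island (relative clause) (introduced by "who"), which blocks movement.
In A, the extraction path crosses only that-complement boundaries, which are transparent.
So A is grammatical.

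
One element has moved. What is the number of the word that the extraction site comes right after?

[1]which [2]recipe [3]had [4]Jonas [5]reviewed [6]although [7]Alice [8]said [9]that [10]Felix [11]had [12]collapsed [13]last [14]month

5

The displaced element is "which recipe" (word 2).
It functions as the direct object of "reviewed", so the gap sits immediately after word 5 ("reviewed").
Base order: Jonas had reviewed which recipe although Alice said that Felix had collapsed last month.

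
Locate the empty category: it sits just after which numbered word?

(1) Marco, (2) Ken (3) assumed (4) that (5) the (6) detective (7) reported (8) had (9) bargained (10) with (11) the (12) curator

The displaced element is "Marco" (word 1).
It is linked across 2 clause boundaries (that → Ø).
It functions as the subject of "bargained", so the gap sits immediately after word 7 ("reported").
Base order: Ken assumed that the detective reported that Marco had bargained with the curator.

7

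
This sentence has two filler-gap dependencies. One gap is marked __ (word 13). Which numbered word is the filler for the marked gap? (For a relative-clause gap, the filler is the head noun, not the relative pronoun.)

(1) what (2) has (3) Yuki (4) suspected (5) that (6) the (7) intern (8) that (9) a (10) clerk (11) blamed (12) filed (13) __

The marked gap is the direct object of "filed".
Its filler is the fronted wh-phrase "what", at word 1.
(The other dependency links word 7 to a gap after word 11.)

1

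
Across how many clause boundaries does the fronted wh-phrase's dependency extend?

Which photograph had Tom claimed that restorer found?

1

"which photograph" is extracted from the object of "found".
Boundaries crossed, outermost first: [Ø] — 1 in total.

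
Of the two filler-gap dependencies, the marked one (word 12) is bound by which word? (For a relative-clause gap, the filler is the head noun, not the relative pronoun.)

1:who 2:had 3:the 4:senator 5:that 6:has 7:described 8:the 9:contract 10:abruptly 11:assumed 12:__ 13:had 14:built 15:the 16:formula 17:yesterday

1

The marked gap is the subject of "built".
Its filler is the fronted wh-phrase "who", at word 1.
(The other dependency links word 4 to a gap after word 5.)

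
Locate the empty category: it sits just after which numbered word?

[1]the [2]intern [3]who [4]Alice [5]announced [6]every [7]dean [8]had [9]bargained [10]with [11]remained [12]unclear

10

The displaced element is "the intern" (word 2).
It is linked across 1 clause boundary (Ø).
It functions as the object of the preposition "with" of "bargained", so the gap sits immediately after word 10 ("with").
Base order: Alice announced every dean had bargained with the intern.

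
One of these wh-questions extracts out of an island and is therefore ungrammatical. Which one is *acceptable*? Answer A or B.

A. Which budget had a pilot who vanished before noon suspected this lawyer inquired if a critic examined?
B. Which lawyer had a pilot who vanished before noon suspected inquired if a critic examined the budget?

B

In A, the wh-phrase is extracted from inside a wh-island (introduced by "if"), which blocks movement.
In B, the extraction path crosses only that-complement boundaries, which are transparent.
So B is grammatical.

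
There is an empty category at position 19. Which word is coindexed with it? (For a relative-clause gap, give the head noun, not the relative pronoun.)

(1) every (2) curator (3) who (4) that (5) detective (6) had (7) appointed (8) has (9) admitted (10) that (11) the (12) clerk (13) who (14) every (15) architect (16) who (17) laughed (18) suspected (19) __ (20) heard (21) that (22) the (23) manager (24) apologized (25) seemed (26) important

The gap at 19 is the subject of "heard", inside a relative clause.
The relative pronoun is "who" (word 13); it is bound by the head noun immediately before it.
Its filler is the head noun "clerk", at word 12.

12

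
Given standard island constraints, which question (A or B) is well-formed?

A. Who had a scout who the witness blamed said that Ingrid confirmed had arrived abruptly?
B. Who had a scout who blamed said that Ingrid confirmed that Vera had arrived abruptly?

A

In B, the wh-phrase is extracted from inside a complex-NP island (relative clause) (introduced by "who"), which blocks movement.
In A, the extraction path crosses only that-complement boundaries, which are transparent.
So A is grammatical.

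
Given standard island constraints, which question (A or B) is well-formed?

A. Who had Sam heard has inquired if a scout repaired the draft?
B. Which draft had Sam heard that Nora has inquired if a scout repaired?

In B, the wh-phrase is extracted from inside a wh-island (introduced by "if"), which blocks movement.
In A, the extraction path crosses only that-complement boundaries, which are transparent.
So A is grammatical.

A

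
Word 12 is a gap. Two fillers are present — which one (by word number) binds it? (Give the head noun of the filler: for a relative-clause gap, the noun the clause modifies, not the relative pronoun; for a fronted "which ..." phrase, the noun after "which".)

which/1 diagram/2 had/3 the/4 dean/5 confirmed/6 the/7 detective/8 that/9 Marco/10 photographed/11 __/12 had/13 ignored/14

The marked gap is inside the relative clause, the direct object of "photographed".
Its filler is the head noun "detective" (via "that"), at word 8.
(The other dependency links word 2 to a gap after word 14.)

8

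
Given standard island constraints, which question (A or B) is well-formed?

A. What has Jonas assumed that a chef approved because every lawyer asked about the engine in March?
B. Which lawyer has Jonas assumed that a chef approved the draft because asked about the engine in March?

A

In B, the wh-phrase is extracted from inside an adjunct island (introduced by "because"), which blocks movement.
In A, the extraction path crosses only that-complement boundaries, which are transparent.
So A is grammatical.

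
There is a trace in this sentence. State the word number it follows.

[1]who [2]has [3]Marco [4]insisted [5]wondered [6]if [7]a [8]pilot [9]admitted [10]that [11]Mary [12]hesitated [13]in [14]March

The displaced element is "who" (word 1).
It is linked across 1 clause boundary (Ø).
It functions as the subject of "wondered", so the gap sits immediately after word 4 ("insisted").
Base order: Marco has insisted that who wondered if a pilot admitted that Mary hesitated in March.

4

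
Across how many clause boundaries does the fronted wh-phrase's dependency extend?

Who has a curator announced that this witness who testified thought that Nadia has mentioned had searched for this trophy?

3

"who" is extracted from the subject of "searched".
Boundaries crossed, outermost first: [that], [that], [Ø] — 3 in total.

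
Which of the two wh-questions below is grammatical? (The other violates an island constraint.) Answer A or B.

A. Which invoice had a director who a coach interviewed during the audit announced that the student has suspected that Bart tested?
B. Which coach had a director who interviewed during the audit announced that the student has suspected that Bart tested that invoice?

In B, the wh-phrase is extracted from inside a complex-NP island (relative clause) (introduced by "who"), which blocks movement.
In A, the extraction path crosses only that-complement boundaries, which are transparent.
So A is grammatical.

A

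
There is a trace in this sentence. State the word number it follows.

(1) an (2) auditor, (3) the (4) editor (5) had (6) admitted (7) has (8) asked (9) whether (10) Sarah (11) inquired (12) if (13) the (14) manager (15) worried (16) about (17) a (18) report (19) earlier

The displaced element is "an auditor" (word 2).
It is linked across 1 clause boundary (Ø).
It functions as the subject of "asked", so the gap sits immediately after word 6 ("admitted").
Base order: The editor had admitted an auditor has asked whether Sarah inquired if the manager worried about a report earlier.

6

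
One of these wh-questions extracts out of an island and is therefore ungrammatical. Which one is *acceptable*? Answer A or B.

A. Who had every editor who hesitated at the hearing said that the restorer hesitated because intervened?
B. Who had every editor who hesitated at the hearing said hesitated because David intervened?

B

In A, the wh-phrase is extracted from inside an adjunct island (introduced by "because"), which blocks movement.
In B, the extraction path crosses only that-complement boundaries, which are transparent.
So B is grammatical.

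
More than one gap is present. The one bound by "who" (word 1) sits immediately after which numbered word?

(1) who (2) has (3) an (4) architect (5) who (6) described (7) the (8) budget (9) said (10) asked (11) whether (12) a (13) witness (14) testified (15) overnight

9

The displaced element is "who" (word 1).
It is linked across 1 clause boundary (Ø).
It functions as the subject of "asked", so the gap sits immediately after word 9 ("said").
Base order: An architect who described the budget has said who asked whether a witness testified overnight.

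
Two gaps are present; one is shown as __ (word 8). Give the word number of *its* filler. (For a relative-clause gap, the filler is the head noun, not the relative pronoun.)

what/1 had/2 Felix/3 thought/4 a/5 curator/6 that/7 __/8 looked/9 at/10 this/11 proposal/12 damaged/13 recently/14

6

The marked gap is inside the relative clause, the subject of "looked".
Its filler is the head noun "curator" (via "that"), at word 6.
(The other dependency links word 1 to a gap after word 13.)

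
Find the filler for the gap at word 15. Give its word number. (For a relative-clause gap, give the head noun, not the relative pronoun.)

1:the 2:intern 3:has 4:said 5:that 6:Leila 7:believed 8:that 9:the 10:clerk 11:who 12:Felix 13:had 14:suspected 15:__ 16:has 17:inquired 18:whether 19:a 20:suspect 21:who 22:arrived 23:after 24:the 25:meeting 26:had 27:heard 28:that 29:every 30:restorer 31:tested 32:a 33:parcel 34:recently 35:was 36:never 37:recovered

The gap at 15 is the subject of "inquired", inside a relative clause.
The relative pronoun is "who" (word 11); it is bound by the head noun immediately before it.
Its filler is the head noun "clerk", at word 10.

10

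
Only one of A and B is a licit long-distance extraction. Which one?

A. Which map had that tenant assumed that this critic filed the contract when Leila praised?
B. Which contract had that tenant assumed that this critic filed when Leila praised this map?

B

In A, the wh-phrase is extracted from inside an adjunct island (introduced by "when"), which blocks movement.
In B, the extraction path crosses only that-complement boundaries, which are transparent.
So B is grammatical.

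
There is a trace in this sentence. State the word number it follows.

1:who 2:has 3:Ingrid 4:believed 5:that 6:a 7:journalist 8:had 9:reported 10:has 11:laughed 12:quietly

The displaced element is "who" (word 1).
It is linked across 2 clause boundaries (that → Ø).
It functions as the subject of "laughed", so the gap sits immediately after word 9 ("reported").
Base order: Ingrid has believed that a journalist had reported who has laughed quietly.

9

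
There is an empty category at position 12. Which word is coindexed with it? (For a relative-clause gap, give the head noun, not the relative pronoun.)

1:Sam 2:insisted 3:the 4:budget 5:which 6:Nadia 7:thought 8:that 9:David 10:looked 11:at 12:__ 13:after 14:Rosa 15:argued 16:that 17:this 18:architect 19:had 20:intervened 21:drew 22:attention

4

The gap at 12 is the prepositional object of "looked", inside a relative clause.
The relative pronoun is "which" (word 5); it is bound by the head noun immediately before it.
Its filler is the head noun "budget", at word 4.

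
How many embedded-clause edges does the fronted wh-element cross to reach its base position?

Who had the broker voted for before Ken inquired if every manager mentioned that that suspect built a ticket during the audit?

"who" originates inside the matrix clause — no clause boundary is crossed.

0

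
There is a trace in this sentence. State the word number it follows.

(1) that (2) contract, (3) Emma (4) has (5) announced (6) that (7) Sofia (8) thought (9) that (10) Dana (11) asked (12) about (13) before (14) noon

12

The displaced element is "that contract" (word 2).
It is linked across 2 clause boundaries (that → that).
It functions as the object of the preposition "about" of "asked", so the gap sits immediately after word 12 ("about").
Base order: Emma has announced that Sofia thought that Dana asked about that contract before noon.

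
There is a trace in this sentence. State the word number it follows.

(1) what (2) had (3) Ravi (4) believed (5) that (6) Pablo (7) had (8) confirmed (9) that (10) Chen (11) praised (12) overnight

The displaced element is "what" (word 1).
It is linked across 2 clause boundaries (that → that).
It functions as the direct object of "praised", so the gap sits immediately after word 11 ("praised").
Base order: Ravi had believed that Pablo had confirmed that Chen praised what overnight.

11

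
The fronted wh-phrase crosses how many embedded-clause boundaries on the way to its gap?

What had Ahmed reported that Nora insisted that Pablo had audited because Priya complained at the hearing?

2

"what" is extracted from the object of "audited".
Boundaries crossed, outermost first: [that], [that] — 2 in total.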